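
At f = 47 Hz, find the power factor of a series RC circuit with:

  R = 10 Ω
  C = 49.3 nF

Step 1 — Angular frequency: ω = 2π·f = 2π·47 = 295.3 rad/s.
Step 2 — Component impedances:
  R: Z = R = 10 Ω
  C: Z = 1/(jωC) = -j/(ω·C) = 0 - j6.869e+04 Ω
Step 3 — Series combination: Z_total = R + C = 10 - j6.869e+04 Ω = 6.869e+04∠-90.0° Ω.
Step 4 — Power factor: PF = cos(φ) = Re(Z)/|Z| = 10/6.869e+04 = 0.0001456.
Step 5 — Type: Im(Z) = -6.869e+04 ⇒ leading (phase φ = -90.0°).

PF = 0.0001456 (leading, φ = -90.0°)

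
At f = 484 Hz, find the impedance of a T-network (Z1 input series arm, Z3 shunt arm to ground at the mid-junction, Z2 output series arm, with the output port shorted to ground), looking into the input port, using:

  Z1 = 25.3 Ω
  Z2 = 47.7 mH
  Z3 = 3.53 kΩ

Step 1 — Angular frequency: ω = 2π·f = 2π·484 = 3041 rad/s.
Step 2 — Component impedances:
  Z1: Z = R = 25.3 Ω
  Z2: Z = jωL = j·3041·0.0477 = 0 + j145.1 Ω
  Z3: Z = R = 3530 Ω
Step 3 — With the output port shorted to ground, the output series arm Z2 runs from the junction to ground; the shunt arm Z3 also runs from the junction to ground. They appear in parallel: Z3 || Z2 = 5.951 + j144.8 Ω.
Step 4 — Series with input arm Z1: Z_in = Z1 + (Z3 || Z2) = 31.25 + j144.8 Ω = 148.1∠77.8° Ω.

Z = 31.25 + j144.8 Ω = 148.1∠77.8° Ω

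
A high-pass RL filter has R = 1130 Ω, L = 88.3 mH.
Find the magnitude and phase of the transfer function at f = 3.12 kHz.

Step 1 — Angular frequency: ω = 2π·3120 = 1.96e+04 rad/s.
Step 2 — Transfer function: H(jω) = jωL/(R + jωL).
Step 3 — Numerator jωL = j·1731; denominator R + jωL = 1130 + j1731.
Step 4 — H = 0.7012 + j0.4577.
Step 5 — Magnitude: |H| = 0.8374 (-1.5 dB); phase: φ = 33.1°.

|H| = 0.8374 (-1.5 dB), φ = 33.1°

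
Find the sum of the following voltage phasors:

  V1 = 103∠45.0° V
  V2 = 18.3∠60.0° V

Step 1 — Convert each phasor to rectangular form:
  V1 = 103·(cos(45.0°) + j·sin(45.0°)) = 72.83 + j72.83 V
  V2 = 18.3·(cos(60.0°) + j·sin(60.0°)) = 9.15 + j15.85 V
Step 2 — Sum components: V_total = 81.98 + j88.68 V.
Step 3 — Convert to polar: |V_total| = 120.8 V, ∠V_total = 47.2°.

V_total = 120.8∠47.2° V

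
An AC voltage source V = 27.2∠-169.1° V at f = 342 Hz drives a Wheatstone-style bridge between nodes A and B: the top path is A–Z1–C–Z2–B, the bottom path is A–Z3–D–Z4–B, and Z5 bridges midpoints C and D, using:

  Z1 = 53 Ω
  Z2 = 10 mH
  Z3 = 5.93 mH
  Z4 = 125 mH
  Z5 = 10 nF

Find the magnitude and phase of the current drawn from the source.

Step 1 — Angular frequency: ω = 2π·f = 2π·342 = 2149 rad/s.
Step 2 — Component impedances:
  Z1: Z = R = 53 Ω
  Z2: Z = jωL = j·2149·0.01 = 0 + j21.49 Ω
  Z3: Z = jωL = j·2149·0.00593 = 0 + j12.74 Ω
  Z4: Z = jωL = j·2149·0.125 = 0 + j268.6 Ω
  Z5: Z = 1/(jωC) = -j/(ω·C) = 0 - j4.654e+04 Ω
Step 3 — Bridge requires nodal analysis (the Z5 bridge couples midpoints C and D, so the two paths cannot be reduced to a simple series/parallel combination). Setting node B to ground and injecting 1 A at node A, the 3-node admittance system at A, C, D solves to V_A = Z_AB = 44.4 + j27.69 Ω = 52.33∠31.9° Ω.
Step 4 — Source phasor: V = 27.2∠-169.1° V = -26.71 - j5.143 V.
Step 5 — Ohm's law: I = V / Z_total = (-26.71 - j5.143) / (44.4 + j27.69) = -0.4851 + j0.1867 A.
Step 6 — Convert to polar: |I| = 0.5198 A, ∠I = 159.0°.

I = 0.5198∠159.0° A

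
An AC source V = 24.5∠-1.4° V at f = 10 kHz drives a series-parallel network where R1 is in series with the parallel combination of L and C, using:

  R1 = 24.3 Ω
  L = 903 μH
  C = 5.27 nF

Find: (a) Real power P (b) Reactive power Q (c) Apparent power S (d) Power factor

Step 1 — Angular frequency: ω = 2π·f = 2π·1e+04 = 6.283e+04 rad/s.
Step 2 — Component impedances:
  R1: Z = R = 24.3 Ω
  L: Z = jωL = j·6.283e+04·0.000903 = 0 + j56.74 Ω
  C: Z = 1/(jωC) = -j/(ω·C) = 0 - j3020 Ω
Step 3 — Parallel branch: L || C = 1/(1/L + 1/C) = 0 + j57.82 Ω.
Step 4 — Series with R1: Z_total = R1 + (L || C) = 24.3 + j57.82 Ω = 62.72∠67.2° Ω.
Step 5 — Source phasor: V = 24.5∠-1.4° V = 24.49 - j0.5986 V.
Step 6 — Current: I = V / Z = 0.1425 - j0.3637 A = 0.3906∠-68.6° A.
Step 7 — Complex power: S = V·I* = 3.708 + j8.823 VA.
Step 8 — Real power: P = Re(S) = 3.708 W.
Step 9 — Reactive power: Q = Im(S) = 8.823 VAR.
Step 10 — Apparent power: |S| = 9.57 VA.
Step 11 — Power factor: PF = P/|S| = 0.3874 (lagging).

(a) P = 3.708 W  (b) Q = 8.823 VAR  (c) S = 9.57 VA  (d) PF = 0.3874 (lagging)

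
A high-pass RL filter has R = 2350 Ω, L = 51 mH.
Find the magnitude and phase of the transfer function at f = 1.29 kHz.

Step 1 — Angular frequency: ω = 2π·1290 = 8105 rad/s.
Step 2 — Transfer function: H(jω) = jωL/(R + jωL).
Step 3 — Numerator jωL = j·413.4; denominator R + jωL = 2350 + j413.4.
Step 4 — H = 0.03001 + j0.1706.
Step 5 — Magnitude: |H| = 0.1732 (-15.2 dB); phase: φ = 80.0°.

|H| = 0.1732 (-15.2 dB), φ = 80.0°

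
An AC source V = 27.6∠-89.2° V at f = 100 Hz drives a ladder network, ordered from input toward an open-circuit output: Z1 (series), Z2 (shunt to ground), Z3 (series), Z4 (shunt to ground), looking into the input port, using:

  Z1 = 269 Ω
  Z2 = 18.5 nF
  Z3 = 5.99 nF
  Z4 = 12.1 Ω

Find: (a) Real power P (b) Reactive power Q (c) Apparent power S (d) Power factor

Step 1 — Angular frequency: ω = 2π·f = 2π·100 = 628.3 rad/s.
Step 2 — Component impedances:
  Z1: Z = R = 269 Ω
  Z2: Z = 1/(jωC) = -j/(ω·C) = 0 - j8.603e+04 Ω
  Z3: Z = 1/(jωC) = -j/(ω·C) = 0 - j2.657e+05 Ω
  Z4: Z = R = 12.1 Ω
Step 3 — Ladder network (open output): work backward from the far end, alternating series and parallel combinations. Z_in = 269.7 - j6.499e+04 Ω = 6.499e+04∠-89.8° Ω.
Step 4 — Source phasor: V = 27.6∠-89.2° V = 0.3854 - j27.6 V.
Step 5 — Current: I = V / Z = 0.0004247 + j4.167e-06 A = 0.0004247∠0.6° A.
Step 6 — Complex power: S = V·I* = 4.865e-05 - j0.01172 VA.
Step 7 — Real power: P = Re(S) = 4.865e-05 W.
Step 8 — Reactive power: Q = Im(S) = -0.01172 VAR.
Step 9 — Apparent power: |S| = 0.01172 VA.
Step 10 — Power factor: PF = P/|S| = 0.00415 (leading).

(a) P = 4.865e-05 W  (b) Q = -0.01172 VAR  (c) S = 0.01172 VA  (d) PF = 0.00415 (leading)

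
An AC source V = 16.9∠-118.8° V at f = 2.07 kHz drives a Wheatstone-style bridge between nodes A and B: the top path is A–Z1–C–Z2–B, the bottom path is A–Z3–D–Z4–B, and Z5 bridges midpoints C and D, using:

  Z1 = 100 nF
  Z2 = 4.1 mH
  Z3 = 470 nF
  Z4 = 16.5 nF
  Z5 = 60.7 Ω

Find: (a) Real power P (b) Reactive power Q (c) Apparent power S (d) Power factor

Step 1 — Angular frequency: ω = 2π·f = 2π·2070 = 1.301e+04 rad/s.
Step 2 — Component impedances:
  Z1: Z = 1/(jωC) = -j/(ω·C) = 0 - j768.9 Ω
  Z2: Z = jωL = j·1.301e+04·0.0041 = 0 + j53.33 Ω
  Z3: Z = 1/(jωC) = -j/(ω·C) = 0 - j163.6 Ω
  Z4: Z = 1/(jωC) = -j/(ω·C) = 0 - j4660 Ω
  Z5: Z = R = 60.7 Ω
Step 3 — Bridge requires nodal analysis (the Z5 bridge couples midpoints C and D, so the two paths cannot be reduced to a simple series/parallel combination). Setting node B to ground and injecting 1 A at node A, the 3-node admittance system at A, C, D solves to V_A = Z_AB = 42.18 - j84.25 Ω = 94.22∠-63.4° Ω.
Step 4 — Source phasor: V = 16.9∠-118.8° V = -8.142 - j14.81 V.
Step 5 — Current: I = V / Z = 0.1019 - j0.1476 A = 0.1794∠-55.4° A.
Step 6 — Complex power: S = V·I* = 1.357 - j2.711 VA.
Step 7 — Real power: P = Re(S) = 1.357 W.
Step 8 — Reactive power: Q = Im(S) = -2.711 VAR.
Step 9 — Apparent power: |S| = 3.031 VA.
Step 10 — Power factor: PF = P/|S| = 0.4477 (leading).

(a) P = 1.357 W  (b) Q = -2.711 VAR  (c) S = 3.031 VA  (d) PF = 0.4477 (leading)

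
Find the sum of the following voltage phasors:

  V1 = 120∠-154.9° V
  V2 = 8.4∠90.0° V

Step 1 — Convert each phasor to rectangular form:
  V1 = 120·(cos(-154.9°) + j·sin(-154.9°)) = -108.7 - j50.9 V
  V2 = 8.4·(cos(90.0°) + j·sin(90.0°)) = 0 + j8.4 V
Step 2 — Sum components: V_total = -108.7 - j42.5 V.
Step 3 — Convert to polar: |V_total| = 116.7 V, ∠V_total = -158.6°.

V_total = 116.7∠-158.6° V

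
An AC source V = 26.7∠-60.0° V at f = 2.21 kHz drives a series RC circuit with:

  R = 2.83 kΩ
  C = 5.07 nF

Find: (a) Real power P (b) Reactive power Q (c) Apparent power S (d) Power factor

Step 1 — Angular frequency: ω = 2π·f = 2π·2210 = 1.389e+04 rad/s.
Step 2 — Component impedances:
  R: Z = R = 2830 Ω
  C: Z = 1/(jωC) = -j/(ω·C) = 0 - j1.42e+04 Ω
Step 3 — Series combination: Z_total = R + C = 2830 - j1.42e+04 Ω = 1.448e+04∠-78.7° Ω.
Step 4 — Source phasor: V = 26.7∠-60.0° V = 13.35 - j23.12 V.
Step 5 — Current: I = V / Z = 0.001746 + j0.000592 A = 0.001843∠18.7° A.
Step 6 — Complex power: S = V·I* = 0.009618 - j0.04827 VA.
Step 7 — Real power: P = Re(S) = 0.009618 W.
Step 8 — Reactive power: Q = Im(S) = -0.04827 VAR.
Step 9 — Apparent power: |S| = 0.04922 VA.
Step 10 — Power factor: PF = P/|S| = 0.1954 (leading).

(a) P = 0.009618 W  (b) Q = -0.04827 VAR  (c) S = 0.04922 VA  (d) PF = 0.1954 (leading)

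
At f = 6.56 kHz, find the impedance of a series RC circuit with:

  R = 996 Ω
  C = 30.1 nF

Step 1 — Angular frequency: ω = 2π·f = 2π·6560 = 4.122e+04 rad/s.
Step 2 — Component impedances:
  R: Z = R = 996 Ω
  C: Z = 1/(jωC) = -j/(ω·C) = 0 - j806 Ω
Step 3 — Series combination: Z_total = R + C = 996 - j806 Ω = 1281∠-39.0° Ω.

Z = 996 - j806 Ω = 1281∠-39.0° Ω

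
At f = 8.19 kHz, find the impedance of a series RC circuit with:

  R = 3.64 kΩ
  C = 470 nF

Step 1 — Angular frequency: ω = 2π·f = 2π·8190 = 5.146e+04 rad/s.
Step 2 — Component impedances:
  R: Z = R = 3640 Ω
  C: Z = 1/(jωC) = -j/(ω·C) = 0 - j41.35 Ω
Step 3 — Series combination: Z_total = R + C = 3640 - j41.35 Ω = 3640∠-0.7° Ω.

Z = 3640 - j41.35 Ω = 3640∠-0.7° Ω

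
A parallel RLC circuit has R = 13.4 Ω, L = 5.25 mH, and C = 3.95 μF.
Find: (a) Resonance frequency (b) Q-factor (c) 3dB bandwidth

Step 1 — Resonance: ω₀ = 1/√(LC) = 1/√(0.00525·3.95e-06) = 6944 rad/s.
Step 2 — f₀ = ω₀/(2π) = 1105 Hz.
Step 3 — Parallel Q: Q = R/(ω₀L) = 13.4/(6944·0.00525) = 0.3676.
Step 4 — Bandwidth: Δω = ω₀/Q = 1.889e+04 rad/s; BW = Δω/(2π) = 3007 Hz.

(a) f₀ = 1105 Hz  (b) Q = 0.3676  (c) BW = 3007 Hz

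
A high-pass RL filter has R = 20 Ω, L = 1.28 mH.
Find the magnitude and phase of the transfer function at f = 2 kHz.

Step 1 — Angular frequency: ω = 2π·2000 = 1.257e+04 rad/s.
Step 2 — Transfer function: H(jω) = jωL/(R + jωL).
Step 3 — Numerator jωL = j·16.08; denominator R + jωL = 20 + j16.08.
Step 4 — H = 0.3928 + j0.4884.
Step 5 — Magnitude: |H| = 0.6267 (-4.1 dB); phase: φ = 51.2°.

|H| = 0.6267 (-4.1 dB), φ = 51.2°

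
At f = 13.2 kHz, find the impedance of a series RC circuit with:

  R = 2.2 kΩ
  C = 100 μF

Step 1 — Angular frequency: ω = 2π·f = 2π·1.32e+04 = 8.294e+04 rad/s.
Step 2 — Component impedances:
  R: Z = R = 2200 Ω
  C: Z = 1/(jωC) = -j/(ω·C) = 0 - j0.1206 Ω
Step 3 — Series combination: Z_total = R + C = 2200 - j0.1206 Ω = 2200∠-0.0° Ω.

Z = 2200 - j0.1206 Ω = 2200∠-0.0° Ω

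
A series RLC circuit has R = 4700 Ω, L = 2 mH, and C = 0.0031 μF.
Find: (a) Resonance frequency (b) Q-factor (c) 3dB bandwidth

Step 1 — Resonance condition Im(Z)=0 gives ω₀ = 1/√(LC).
Step 2 — ω₀ = 1/√(0.002·3.1e-09) = 4.016e+05 rad/s.
Step 3 — f₀ = ω₀/(2π) = 6.392e+04 Hz.
Step 4 — Series Q: Q = ω₀L/R = 4.016e+05·0.002/4700 = 0.1709.
Step 5 — 3dB bandwidth: Δω = ω₀/Q = 2.35e+06 rad/s; BW = Δω/(2π) = 3.74e+05 Hz.

(a) f₀ = 6.392e+04 Hz  (b) Q = 0.1709  (c) BW = 3.74e+05 Hz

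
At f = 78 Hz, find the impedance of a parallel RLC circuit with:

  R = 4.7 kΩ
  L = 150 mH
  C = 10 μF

Step 1 — Angular frequency: ω = 2π·f = 2π·78 = 490.1 rad/s.
Step 2 — Component impedances:
  R: Z = R = 4700 Ω
  L: Z = jωL = j·490.1·0.15 = 0 + j73.51 Ω
  C: Z = 1/(jωC) = -j/(ω·C) = 0 - j204 Ω
Step 3 — Parallel combination: 1/Z_total = 1/R + 1/L + 1/C; Z_total = 2.808 + j114.8 Ω = 114.9∠88.6° Ω.

Z = 2.808 + j114.8 Ω = 114.9∠88.6° Ω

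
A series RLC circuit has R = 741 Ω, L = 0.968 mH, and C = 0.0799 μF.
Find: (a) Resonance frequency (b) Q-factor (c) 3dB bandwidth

Step 1 — Resonance condition Im(Z)=0 gives ω₀ = 1/√(LC).
Step 2 — ω₀ = 1/√(0.000968·7.99e-08) = 1.137e+05 rad/s.
Step 3 — f₀ = ω₀/(2π) = 1.81e+04 Hz.
Step 4 — Series Q: Q = ω₀L/R = 1.137e+05·0.000968/741 = 0.1485.
Step 5 — 3dB bandwidth: Δω = ω₀/Q = 7.655e+05 rad/s; BW = Δω/(2π) = 1.218e+05 Hz.

(a) f₀ = 1.81e+04 Hz  (b) Q = 0.1485  (c) BW = 1.218e+05 Hz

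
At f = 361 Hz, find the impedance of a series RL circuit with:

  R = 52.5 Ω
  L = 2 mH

Step 1 — Angular frequency: ω = 2π·f = 2π·361 = 2268 rad/s.
Step 2 — Component impedances:
  R: Z = R = 52.5 Ω
  L: Z = jωL = j·2268·0.002 = 0 + j4.536 Ω
Step 3 — Series combination: Z_total = R + L = 52.5 + j4.536 Ω = 52.7∠4.9° Ω.

Z = 52.5 + j4.536 Ω = 52.7∠4.9° Ω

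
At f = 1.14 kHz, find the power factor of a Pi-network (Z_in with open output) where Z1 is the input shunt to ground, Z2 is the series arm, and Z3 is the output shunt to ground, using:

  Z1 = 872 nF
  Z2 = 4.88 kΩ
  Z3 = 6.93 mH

Step 1 — Angular frequency: ω = 2π·f = 2π·1140 = 7163 rad/s.
Step 2 — Component impedances:
  Z1: Z = 1/(jωC) = -j/(ω·C) = 0 - j160.1 Ω
  Z2: Z = R = 4880 Ω
  Z3: Z = jωL = j·7163·0.00693 = 0 + j49.64 Ω
Step 3 — With open output, the series arm Z2 and the output shunt Z3 appear in series to ground: Z2 + Z3 = 4880 + j49.64 Ω.
Step 4 — Parallel with input shunt Z1: Z_in = Z1 || (Z2 + Z3) = 5.25 - j160 Ω = 160.1∠-88.1° Ω.
Step 5 — Power factor: PF = cos(φ) = Re(Z)/|Z| = 5.25/160.07 = 0.0328.
Step 6 — Type: Im(Z) = -160 ⇒ leading (phase φ = -88.1°).

PF = 0.0328 (leading, φ = -88.1°)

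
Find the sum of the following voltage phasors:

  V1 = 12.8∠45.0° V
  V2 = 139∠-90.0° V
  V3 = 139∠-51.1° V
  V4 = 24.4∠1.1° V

Step 1 — Convert each phasor to rectangular form:
  V1 = 12.8·(cos(45.0°) + j·sin(45.0°)) = 9.051 + j9.051 V
  V2 = 139·(cos(-90.0°) + j·sin(-90.0°)) = 0 - j139 V
  V3 = 139·(cos(-51.1°) + j·sin(-51.1°)) = 87.29 - j108.2 V
  V4 = 24.4·(cos(1.1°) + j·sin(1.1°)) = 24.4 + j0.4684 V
Step 2 — Sum components: V_total = 120.7 - j237.7 V.
Step 3 — Convert to polar: |V_total| = 266.6 V, ∠V_total = -63.1°.

V_total = 266.6∠-63.1° V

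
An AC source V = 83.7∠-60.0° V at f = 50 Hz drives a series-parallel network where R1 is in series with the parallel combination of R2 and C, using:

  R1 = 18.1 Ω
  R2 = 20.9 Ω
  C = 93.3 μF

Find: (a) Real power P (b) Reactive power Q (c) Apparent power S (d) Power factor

Step 1 — Angular frequency: ω = 2π·f = 2π·50 = 314.2 rad/s.
Step 2 — Component impedances:
  R1: Z = R = 18.1 Ω
  R2: Z = R = 20.9 Ω
  C: Z = 1/(jωC) = -j/(ω·C) = 0 - j34.12 Ω
Step 3 — Parallel branch: R2 || C = 1/(1/R2 + 1/C) = 15.2 - j9.31 Ω.
Step 4 — Series with R1: Z_total = R1 + (R2 || C) = 33.3 - j9.31 Ω = 34.57∠-15.6° Ω.
Step 5 — Source phasor: V = 83.7∠-60.0° V = 41.85 - j72.49 V.
Step 6 — Current: I = V / Z = 1.73 - j1.693 A = 2.421∠-44.4° A.
Step 7 — Complex power: S = V·I* = 195.1 - j54.56 VA.
Step 8 — Real power: P = Re(S) = 195.1 W.
Step 9 — Reactive power: Q = Im(S) = -54.56 VAR.
Step 10 — Apparent power: |S| = 202.6 VA.
Step 11 — Power factor: PF = P/|S| = 0.9631 (leading).

(a) P = 195.1 W  (b) Q = -54.56 VAR  (c) S = 202.6 VA  (d) PF = 0.9631 (leading)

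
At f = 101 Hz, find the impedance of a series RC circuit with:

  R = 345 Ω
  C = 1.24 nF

Step 1 — Angular frequency: ω = 2π·f = 2π·101 = 634.6 rad/s.
Step 2 — Component impedances:
  R: Z = R = 345 Ω
  C: Z = 1/(jωC) = -j/(ω·C) = 0 - j1.271e+06 Ω
Step 3 — Series combination: Z_total = R + C = 345 - j1.271e+06 Ω = 1.271e+06∠-90.0° Ω.

Z = 345 - j1.271e+06 Ω = 1.271e+06∠-90.0° Ω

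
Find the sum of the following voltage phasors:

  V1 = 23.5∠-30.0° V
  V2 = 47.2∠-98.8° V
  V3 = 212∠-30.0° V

Step 1 — Convert each phasor to rectangular form:
  V1 = 23.5·(cos(-30.0°) + j·sin(-30.0°)) = 20.35 - j11.75 V
  V2 = 47.2·(cos(-98.8°) + j·sin(-98.8°)) = -7.221 - j46.64 V
  V3 = 212·(cos(-30.0°) + j·sin(-30.0°)) = 183.6 - j106 V
Step 2 — Sum components: V_total = 196.7 - j164.4 V.
Step 3 — Convert to polar: |V_total| = 256.4 V, ∠V_total = -39.9°.

V_total = 256.4∠-39.9° V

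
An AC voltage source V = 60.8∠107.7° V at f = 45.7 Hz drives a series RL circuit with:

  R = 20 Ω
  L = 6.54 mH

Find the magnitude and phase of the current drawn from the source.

Step 1 — Angular frequency: ω = 2π·f = 2π·45.7 = 287.1 rad/s.
Step 2 — Component impedances:
  R: Z = R = 20 Ω
  L: Z = jωL = j·287.1·0.00654 = 0 + j1.878 Ω
Step 3 — Series combination: Z_total = R + L = 20 + j1.878 Ω = 20.09∠5.4° Ω.
Step 4 — Source phasor: V = 60.8∠107.7° V = -18.49 + j57.92 V.
Step 5 — Ohm's law: I = V / Z_total = (-18.49 + j57.92) / (20 + j1.878) = -0.6466 + j2.957 A.
Step 6 — Convert to polar: |I| = 3.027 A, ∠I = 102.3°.

I = 3.027∠102.3° A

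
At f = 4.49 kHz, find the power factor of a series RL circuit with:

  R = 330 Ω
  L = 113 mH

Step 1 — Angular frequency: ω = 2π·f = 2π·4490 = 2.821e+04 rad/s.
Step 2 — Component impedances:
  R: Z = R = 330 Ω
  L: Z = jωL = j·2.821e+04·0.113 = 0 + j3188 Ω
Step 3 — Series combination: Z_total = R + L = 330 + j3188 Ω = 3205∠84.1° Ω.
Step 4 — Power factor: PF = cos(φ) = Re(Z)/|Z| = 330/3205 = 0.103.
Step 5 — Type: Im(Z) = 3188 ⇒ lagging (phase φ = 84.1°).

PF = 0.103 (lagging, φ = 84.1°)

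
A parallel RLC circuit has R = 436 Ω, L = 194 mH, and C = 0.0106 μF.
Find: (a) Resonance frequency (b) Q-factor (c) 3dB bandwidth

Step 1 — Resonance: ω₀ = 1/√(LC) = 1/√(0.194·1.06e-08) = 2.205e+04 rad/s.
Step 2 — f₀ = ω₀/(2π) = 3510 Hz.
Step 3 — Parallel Q: Q = R/(ω₀L) = 436/(2.205e+04·0.194) = 0.1019.
Step 4 — Bandwidth: Δω = ω₀/Q = 2.164e+05 rad/s; BW = Δω/(2π) = 3.444e+04 Hz.

(a) f₀ = 3510 Hz  (b) Q = 0.1019  (c) BW = 3.444e+04 Hz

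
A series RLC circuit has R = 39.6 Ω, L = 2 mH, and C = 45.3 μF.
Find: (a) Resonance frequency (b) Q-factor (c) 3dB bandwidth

Step 1 — Resonance: ω₀ = 1/√(LC) = 1/√(0.002·4.53e-05) = 3322 rad/s.
Step 2 — f₀ = ω₀/(2π) = 528.8 Hz.
Step 3 — Series Q: Q = ω₀L/R = 3322·0.002/39.6 = 0.1678.
Step 4 — Bandwidth: Δω = ω₀/Q = 1.98e+04 rad/s; BW = Δω/(2π) = 3151 Hz.

(a) f₀ = 528.8 Hz  (b) Q = 0.1678  (c) BW = 3151 Hz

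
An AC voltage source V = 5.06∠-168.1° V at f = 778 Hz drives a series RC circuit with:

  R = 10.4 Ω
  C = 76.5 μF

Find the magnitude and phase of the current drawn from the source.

Step 1 — Angular frequency: ω = 2π·f = 2π·778 = 4888 rad/s.
Step 2 — Component impedances:
  R: Z = R = 10.4 Ω
  C: Z = 1/(jωC) = -j/(ω·C) = 0 - j2.674 Ω
Step 3 — Series combination: Z_total = R + C = 10.4 - j2.674 Ω = 10.74∠-14.4° Ω.
Step 4 — Source phasor: V = 5.06∠-168.1° V = -4.951 - j1.043 V.
Step 5 — Ohm's law: I = V / Z_total = (-4.951 - j1.043) / (10.4 - j2.674) = -0.4224 - j0.2089 A.
Step 6 — Convert to polar: |I| = 0.4712 A, ∠I = -153.7°.

I = 0.4712∠-153.7° A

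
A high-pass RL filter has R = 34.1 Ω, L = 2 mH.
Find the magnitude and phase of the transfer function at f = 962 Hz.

Step 1 — Angular frequency: ω = 2π·962 = 6044 rad/s.
Step 2 — Transfer function: H(jω) = jωL/(R + jωL).
Step 3 — Numerator jωL = j·12.09; denominator R + jωL = 34.1 + j12.09.
Step 4 — H = 0.1116 + j0.3149.
Step 5 — Magnitude: |H| = 0.3341 (-9.5 dB); phase: φ = 70.5°.

|H| = 0.3341 (-9.5 dB), φ = 70.5°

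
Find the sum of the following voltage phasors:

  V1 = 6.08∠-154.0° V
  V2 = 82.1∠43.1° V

Step 1 — Convert each phasor to rectangular form:
  V1 = 6.08·(cos(-154.0°) + j·sin(-154.0°)) = -5.465 - j2.665 V
  V2 = 82.1·(cos(43.1°) + j·sin(43.1°)) = 59.95 + j56.1 V
Step 2 — Sum components: V_total = 54.48 + j53.43 V.
Step 3 — Convert to polar: |V_total| = 76.31 V, ∠V_total = 44.4°.

V_total = 76.31∠44.4° V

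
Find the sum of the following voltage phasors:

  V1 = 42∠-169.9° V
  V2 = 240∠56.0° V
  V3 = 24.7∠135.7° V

Step 1 — Convert each phasor to rectangular form:
  V1 = 42·(cos(-169.9°) + j·sin(-169.9°)) = -41.35 - j7.365 V
  V2 = 240·(cos(56.0°) + j·sin(56.0°)) = 134.2 + j199 V
  V3 = 24.7·(cos(135.7°) + j·sin(135.7°)) = -17.68 + j17.25 V
Step 2 — Sum components: V_total = 75.18 + j208.9 V.
Step 3 — Convert to polar: |V_total| = 222 V, ∠V_total = 70.2°.

V_total = 222∠70.2° V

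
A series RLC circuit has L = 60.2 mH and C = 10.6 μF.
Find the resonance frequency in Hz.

Step 1 — Resonance condition Im(Z)=0 gives ω₀ = 1/√(LC).
Step 2 — ω₀ = 1/√(0.0602·1.06e-05) = 1252 rad/s.
Step 3 — f₀ = ω₀/(2π) = 199.2 Hz.

f₀ = 199.2 Hz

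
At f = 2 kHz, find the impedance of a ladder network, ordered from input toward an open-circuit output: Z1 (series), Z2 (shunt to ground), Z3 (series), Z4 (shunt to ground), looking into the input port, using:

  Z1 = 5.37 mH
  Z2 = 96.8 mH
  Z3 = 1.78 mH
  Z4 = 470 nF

Step 1 — Angular frequency: ω = 2π·f = 2π·2000 = 1.257e+04 rad/s.
Step 2 — Component impedances:
  Z1: Z = jωL = j·1.257e+04·0.00537 = 0 + j67.48 Ω
  Z2: Z = jωL = j·1.257e+04·0.0968 = 0 + j1216 Ω
  Z3: Z = jωL = j·1.257e+04·0.00178 = 0 + j22.37 Ω
  Z4: Z = 1/(jωC) = -j/(ω·C) = 0 - j169.3 Ω
Step 3 — Ladder network (open output): work backward from the far end, alternating series and parallel combinations. Z_in = 0 - j99.65 Ω = 99.65∠-90.0° Ω.

Z = 0 - j99.65 Ω = 99.65∠-90.0° Ω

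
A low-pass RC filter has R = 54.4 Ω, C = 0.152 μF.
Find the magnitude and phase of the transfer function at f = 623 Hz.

Step 1 — Angular frequency: ω = 2π·623 = 3914 rad/s.
Step 2 — Transfer function: H(jω) = 1/(1 + jωRC).
Step 3 — Denominator: 1 + jωRC = 1 + j·3914·54.4·1.52e-07 = 1 + j0.03237.
Step 4 — H = 0.999 - j0.03233.
Step 5 — Magnitude: |H| = 0.9995 (-0.0 dB); phase: φ = -1.9°.

|H| = 0.9995 (-0.0 dB), φ = -1.9°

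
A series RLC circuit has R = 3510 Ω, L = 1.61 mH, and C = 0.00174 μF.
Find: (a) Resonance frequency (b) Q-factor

Step 1 — Resonance condition Im(Z)=0 gives ω₀ = 1/√(LC).
Step 2 — ω₀ = 1/√(0.00161·1.74e-09) = 5.975e+05 rad/s.
Step 3 — f₀ = ω₀/(2π) = 9.509e+04 Hz.
Step 4 — Series Q: Q = ω₀L/R = 5.975e+05·0.00161/3510 = 0.2741.

(a) f₀ = 9.509e+04 Hz  (b) Q = 0.2741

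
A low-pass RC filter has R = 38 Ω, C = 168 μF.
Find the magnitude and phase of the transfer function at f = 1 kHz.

Step 1 — Angular frequency: ω = 2π·1000 = 6283 rad/s.
Step 2 — Transfer function: H(jω) = 1/(1 + jωRC).
Step 3 — Denominator: 1 + jωRC = 1 + j·6283·38·0.000168 = 1 + j40.11.
Step 4 — H = 0.0006211 - j0.02491.
Step 5 — Magnitude: |H| = 0.02492 (-32.1 dB); phase: φ = -88.6°.

|H| = 0.02492 (-32.1 dB), φ = -88.6°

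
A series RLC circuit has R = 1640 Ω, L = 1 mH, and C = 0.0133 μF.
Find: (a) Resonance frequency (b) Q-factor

Step 1 — Resonance condition Im(Z)=0 gives ω₀ = 1/√(LC).
Step 2 — ω₀ = 1/√(0.001·1.33e-08) = 2.742e+05 rad/s.
Step 3 — f₀ = ω₀/(2π) = 4.364e+04 Hz.
Step 4 — Series Q: Q = ω₀L/R = 2.742e+05·0.001/1640 = 0.1672.

(a) f₀ = 4.364e+04 Hz  (b) Q = 0.1672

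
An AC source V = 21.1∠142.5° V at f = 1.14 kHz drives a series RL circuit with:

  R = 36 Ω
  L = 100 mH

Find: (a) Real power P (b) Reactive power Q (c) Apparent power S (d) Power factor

Step 1 — Angular frequency: ω = 2π·f = 2π·1140 = 7163 rad/s.
Step 2 — Component impedances:
  R: Z = R = 36 Ω
  L: Z = jωL = j·7163·0.1 = 0 + j716.3 Ω
Step 3 — Series combination: Z_total = R + L = 36 + j716.3 Ω = 717.2∠87.1° Ω.
Step 4 — Source phasor: V = 21.1∠142.5° V = -16.74 + j12.84 V.
Step 5 — Current: I = V / Z = 0.01672 + j0.02421 A = 0.02942∠55.4° A.
Step 6 — Complex power: S = V·I* = 0.03116 + j0.62 VA.
Step 7 — Real power: P = Re(S) = 0.03116 W.
Step 8 — Reactive power: Q = Im(S) = 0.62 VAR.
Step 9 — Apparent power: |S| = 0.6208 VA.
Step 10 — Power factor: PF = P/|S| = 0.0502 (lagging).

(a) P = 0.03116 W  (b) Q = 0.62 VAR  (c) S = 0.6208 VA  (d) PF = 0.0502 (lagging)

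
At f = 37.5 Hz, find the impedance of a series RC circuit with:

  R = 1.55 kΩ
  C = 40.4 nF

Step 1 — Angular frequency: ω = 2π·f = 2π·37.5 = 235.6 rad/s.
Step 2 — Component impedances:
  R: Z = R = 1550 Ω
  C: Z = 1/(jωC) = -j/(ω·C) = 0 - j1.051e+05 Ω
Step 3 — Series combination: Z_total = R + C = 1550 - j1.051e+05 Ω = 1.051e+05∠-89.2° Ω.

Z = 1550 - j1.051e+05 Ω = 1.051e+05∠-89.2° Ω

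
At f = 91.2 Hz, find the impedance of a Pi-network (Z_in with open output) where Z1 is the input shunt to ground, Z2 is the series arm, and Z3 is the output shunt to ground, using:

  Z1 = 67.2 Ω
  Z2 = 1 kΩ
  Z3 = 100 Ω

Step 1 — Angular frequency: ω = 2π·f = 2π·91.2 = 573 rad/s.
Step 2 — Component impedances:
  Z1: Z = R = 67.2 Ω
  Z2: Z = R = 1000 Ω
  Z3: Z = R = 100 Ω
Step 3 — With open output, the series arm Z2 and the output shunt Z3 appear in series to ground: Z2 + Z3 = 1100 Ω.
Step 4 — Parallel with input shunt Z1: Z_in = Z1 || (Z2 + Z3) = 63.33 Ω = 63.33∠0.0° Ω.

Z = 63.33 Ω = 63.33∠0.0° Ω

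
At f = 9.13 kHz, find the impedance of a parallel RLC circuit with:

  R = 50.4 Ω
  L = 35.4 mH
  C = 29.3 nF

Step 1 — Angular frequency: ω = 2π·f = 2π·9130 = 5.737e+04 rad/s.
Step 2 — Component impedances:
  R: Z = R = 50.4 Ω
  L: Z = jωL = j·5.737e+04·0.0354 = 0 + j2031 Ω
  C: Z = 1/(jωC) = -j/(ω·C) = 0 - j595 Ω
Step 3 — Parallel combination: 1/Z_total = 1/R + 1/L + 1/C; Z_total = 50.22 - j3.008 Ω = 50.31∠-3.4° Ω.

Z = 50.22 - j3.008 Ω = 50.31∠-3.4° Ω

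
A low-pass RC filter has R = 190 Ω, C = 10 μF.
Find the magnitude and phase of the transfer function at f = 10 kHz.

Step 1 — Angular frequency: ω = 2π·1e+04 = 6.283e+04 rad/s.
Step 2 — Transfer function: H(jω) = 1/(1 + jωRC).
Step 3 — Denominator: 1 + jωRC = 1 + j·6.283e+04·190·1e-05 = 1 + j119.4.
Step 4 — H = 7.016e-05 - j0.008376.
Step 5 — Magnitude: |H| = 0.008376 (-41.5 dB); phase: φ = -89.5°.

|H| = 0.008376 (-41.5 dB), φ = -89.5°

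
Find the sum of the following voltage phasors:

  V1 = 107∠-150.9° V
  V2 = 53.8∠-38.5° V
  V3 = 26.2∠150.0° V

Step 1 — Convert each phasor to rectangular form:
  V1 = 107·(cos(-150.9°) + j·sin(-150.9°)) = -93.49 - j52.04 V
  V2 = 53.8·(cos(-38.5°) + j·sin(-38.5°)) = 42.1 - j33.49 V
  V3 = 26.2·(cos(150.0°) + j·sin(150.0°)) = -22.69 + j13.1 V
Step 2 — Sum components: V_total = -74.08 - j72.43 V.
Step 3 — Convert to polar: |V_total| = 103.6 V, ∠V_total = -135.6°.

V_total = 103.6∠-135.6° V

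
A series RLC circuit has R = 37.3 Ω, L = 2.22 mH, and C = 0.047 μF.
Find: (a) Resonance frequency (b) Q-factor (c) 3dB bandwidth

Step 1 — Resonance condition Im(Z)=0 gives ω₀ = 1/√(LC).
Step 2 — ω₀ = 1/√(0.00222·4.7e-08) = 9.79e+04 rad/s.
Step 3 — f₀ = ω₀/(2π) = 1.558e+04 Hz.
Step 4 — Series Q: Q = ω₀L/R = 9.79e+04·0.00222/37.3 = 5.827.
Step 5 — 3dB bandwidth: Δω = ω₀/Q = 1.68e+04 rad/s; BW = Δω/(2π) = 2674 Hz.

(a) f₀ = 1.558e+04 Hz  (b) Q = 5.827  (c) BW = 2674 Hz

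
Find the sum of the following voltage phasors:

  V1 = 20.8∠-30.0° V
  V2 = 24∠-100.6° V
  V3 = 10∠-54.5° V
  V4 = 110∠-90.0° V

Step 1 — Convert each phasor to rectangular form:
  V1 = 20.8·(cos(-30.0°) + j·sin(-30.0°)) = 18.01 - j10.4 V
  V2 = 24·(cos(-100.6°) + j·sin(-100.6°)) = -4.415 - j23.59 V
  V3 = 10·(cos(-54.5°) + j·sin(-54.5°)) = 5.807 - j8.141 V
  V4 = 110·(cos(-90.0°) + j·sin(-90.0°)) = 0 - j110 V
Step 2 — Sum components: V_total = 19.41 - j152.1 V.
Step 3 — Convert to polar: |V_total| = 153.4 V, ∠V_total = -82.7°.

V_total = 153.4∠-82.7° V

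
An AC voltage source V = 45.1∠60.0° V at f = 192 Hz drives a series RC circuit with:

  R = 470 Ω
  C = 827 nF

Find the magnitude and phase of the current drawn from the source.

Step 1 — Angular frequency: ω = 2π·f = 2π·192 = 1206 rad/s.
Step 2 — Component impedances:
  R: Z = R = 470 Ω
  C: Z = 1/(jωC) = -j/(ω·C) = 0 - j1002 Ω
Step 3 — Series combination: Z_total = R + C = 470 - j1002 Ω = 1107∠-64.9° Ω.
Step 4 — Source phasor: V = 45.1∠60.0° V = 22.55 + j39.06 V.
Step 5 — Ohm's law: I = V / Z_total = (22.55 + j39.06) / (470 - j1002) = -0.0233 + j0.03342 A.
Step 6 — Convert to polar: |I| = 0.04074 A, ∠I = 124.9°.

I = 0.04074∠124.9° A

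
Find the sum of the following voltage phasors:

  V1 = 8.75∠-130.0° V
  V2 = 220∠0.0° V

Step 1 — Convert each phasor to rectangular form:
  V1 = 8.75·(cos(-130.0°) + j·sin(-130.0°)) = -5.624 - j6.703 V
  V2 = 220·(cos(0.0°) + j·sin(0.0°)) = 220 V
Step 2 — Sum components: V_total = 214.4 - j6.703 V.
Step 3 — Convert to polar: |V_total| = 214.5 V, ∠V_total = -1.8°.

V_total = 214.5∠-1.8° V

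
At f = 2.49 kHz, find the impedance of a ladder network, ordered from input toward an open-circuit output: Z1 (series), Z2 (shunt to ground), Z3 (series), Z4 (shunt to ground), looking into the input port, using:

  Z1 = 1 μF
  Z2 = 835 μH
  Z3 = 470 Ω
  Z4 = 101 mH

Step 1 — Angular frequency: ω = 2π·f = 2π·2490 = 1.565e+04 rad/s.
Step 2 — Component impedances:
  Z1: Z = 1/(jωC) = -j/(ω·C) = 0 - j63.92 Ω
  Z2: Z = jωL = j·1.565e+04·0.000835 = 0 + j13.06 Ω
  Z3: Z = R = 470 Ω
  Z4: Z = jωL = j·1.565e+04·0.101 = 0 + j1580 Ω
Step 3 — Ladder network (open output): work backward from the far end, alternating series and parallel combinations. Z_in = 0.02907 - j50.95 Ω = 50.95∠-90.0° Ω.

Z = 0.02907 - j50.95 Ω = 50.95∠-90.0° Ω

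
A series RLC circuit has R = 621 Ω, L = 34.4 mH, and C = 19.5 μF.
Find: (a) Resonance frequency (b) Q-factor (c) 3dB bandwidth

Step 1 — Resonance: ω₀ = 1/√(LC) = 1/√(0.0344·1.95e-05) = 1221 rad/s.
Step 2 — f₀ = ω₀/(2π) = 194.3 Hz.
Step 3 — Series Q: Q = ω₀L/R = 1221·0.0344/621 = 0.06763.
Step 4 — Bandwidth: Δω = ω₀/Q = 1.805e+04 rad/s; BW = Δω/(2π) = 2873 Hz.

(a) f₀ = 194.3 Hz  (b) Q = 0.06763  (c) BW = 2873 Hz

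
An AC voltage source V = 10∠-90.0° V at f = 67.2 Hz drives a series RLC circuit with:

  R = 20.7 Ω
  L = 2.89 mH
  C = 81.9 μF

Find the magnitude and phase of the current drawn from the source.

Step 1 — Angular frequency: ω = 2π·f = 2π·67.2 = 422.2 rad/s.
Step 2 — Component impedances:
  R: Z = R = 20.7 Ω
  L: Z = jωL = j·422.2·0.00289 = 0 + j1.22 Ω
  C: Z = 1/(jωC) = -j/(ω·C) = 0 - j28.92 Ω
Step 3 — Series combination: Z_total = R + L + C = 20.7 - j27.7 Ω = 34.58∠-53.2° Ω.
Step 4 — Source phasor: V = 10∠-90.0° V = 0 - j10 V.
Step 5 — Ohm's law: I = V / Z_total = (0 - j10) / (20.7 - j27.7) = 0.2317 - j0.1731 A.
Step 6 — Convert to polar: |I| = 0.2892 A, ∠I = -36.8°.

I = 0.2892∠-36.8° A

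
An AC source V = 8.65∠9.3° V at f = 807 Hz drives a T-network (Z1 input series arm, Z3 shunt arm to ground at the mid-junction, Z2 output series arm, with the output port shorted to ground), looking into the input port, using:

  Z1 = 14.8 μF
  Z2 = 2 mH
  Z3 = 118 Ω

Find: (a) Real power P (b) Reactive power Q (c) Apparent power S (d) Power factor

Step 1 — Angular frequency: ω = 2π·f = 2π·807 = 5071 rad/s.
Step 2 — Component impedances:
  Z1: Z = 1/(jωC) = -j/(ω·C) = 0 - j13.33 Ω
  Z2: Z = jωL = j·5071·0.002 = 0 + j10.14 Ω
  Z3: Z = R = 118 Ω
Step 3 — With the output port shorted to ground, the output series arm Z2 runs from the junction to ground; the shunt arm Z3 also runs from the junction to ground. They appear in parallel: Z3 || Z2 = 0.8651 + j10.07 Ω.
Step 4 — Series with input arm Z1: Z_in = Z1 + (Z3 || Z2) = 0.8651 - j3.259 Ω = 3.372∠-75.1° Ω.
Step 5 — Source phasor: V = 8.65∠9.3° V = 8.536 + j1.398 V.
Step 6 — Current: I = V / Z = 0.2489 + j2.553 A = 2.565∠84.4° A.
Step 7 — Complex power: S = V·I* = 5.694 - j21.45 VA.
Step 8 — Real power: P = Re(S) = 5.694 W.
Step 9 — Reactive power: Q = Im(S) = -21.45 VAR.
Step 10 — Apparent power: |S| = 22.19 VA.
Step 11 — Power factor: PF = P/|S| = 0.2566 (leading).

(a) P = 5.694 W  (b) Q = -21.45 VAR  (c) S = 22.19 VA  (d) PF = 0.2566 (leading)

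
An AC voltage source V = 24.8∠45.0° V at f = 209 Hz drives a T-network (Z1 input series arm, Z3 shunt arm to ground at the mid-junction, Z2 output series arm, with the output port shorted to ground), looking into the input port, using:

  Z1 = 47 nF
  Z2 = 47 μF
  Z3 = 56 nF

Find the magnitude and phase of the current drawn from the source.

Step 1 — Angular frequency: ω = 2π·f = 2π·209 = 1313 rad/s.
Step 2 — Component impedances:
  Z1: Z = 1/(jωC) = -j/(ω·C) = 0 - j1.62e+04 Ω
  Z2: Z = 1/(jωC) = -j/(ω·C) = 0 - j16.2 Ω
  Z3: Z = 1/(jωC) = -j/(ω·C) = 0 - j1.36e+04 Ω
Step 3 — With the output port shorted to ground, the output series arm Z2 runs from the junction to ground; the shunt arm Z3 also runs from the junction to ground. They appear in parallel: Z3 || Z2 = 0 - j16.18 Ω.
Step 4 — Series with input arm Z1: Z_in = Z1 + (Z3 || Z2) = 0 - j1.622e+04 Ω = 1.622e+04∠-90.0° Ω.
Step 5 — Source phasor: V = 24.8∠45.0° V = 17.54 + j17.54 V.
Step 6 — Ohm's law: I = V / Z_total = (17.54 + j17.54) / (0 - j1.622e+04) = -0.001081 + j0.001081 A.
Step 7 — Convert to polar: |I| = 0.001529 A, ∠I = 135.0°.

I = 0.001529∠135.0° A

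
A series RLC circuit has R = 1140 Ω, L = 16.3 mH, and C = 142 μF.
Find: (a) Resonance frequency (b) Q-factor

Step 1 — Resonance condition Im(Z)=0 gives ω₀ = 1/√(LC).
Step 2 — ω₀ = 1/√(0.0163·0.000142) = 657.3 rad/s.
Step 3 — f₀ = ω₀/(2π) = 104.6 Hz.
Step 4 — Series Q: Q = ω₀L/R = 657.3·0.0163/1140 = 0.009398.

(a) f₀ = 104.6 Hz  (b) Q = 0.009398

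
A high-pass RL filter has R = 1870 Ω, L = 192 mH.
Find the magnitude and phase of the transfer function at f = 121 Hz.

Step 1 — Angular frequency: ω = 2π·121 = 760.3 rad/s.
Step 2 — Transfer function: H(jω) = jωL/(R + jωL).
Step 3 — Numerator jωL = j·146; denominator R + jωL = 1870 + j146.
Step 4 — H = 0.006056 + j0.07759.
Step 5 — Magnitude: |H| = 0.07782 (-22.2 dB); phase: φ = 85.5°.

|H| = 0.07782 (-22.2 dB), φ = 85.5°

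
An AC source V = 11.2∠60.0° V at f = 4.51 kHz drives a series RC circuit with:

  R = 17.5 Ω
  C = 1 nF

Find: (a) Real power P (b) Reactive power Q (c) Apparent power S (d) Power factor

Step 1 — Angular frequency: ω = 2π·f = 2π·4510 = 2.834e+04 rad/s.
Step 2 — Component impedances:
  R: Z = R = 17.5 Ω
  C: Z = 1/(jωC) = -j/(ω·C) = 0 - j3.529e+04 Ω
Step 3 — Series combination: Z_total = R + C = 17.5 - j3.529e+04 Ω = 3.529e+04∠-90.0° Ω.
Step 4 — Source phasor: V = 11.2∠60.0° V = 5.6 + j9.699 V.
Step 5 — Current: I = V / Z = -0.0002748 + j0.0001588 A = 0.0003174∠150.0° A.
Step 6 — Complex power: S = V·I* = 1.763e-06 - j0.003555 VA.
Step 7 — Real power: P = Re(S) = 1.763e-06 W.
Step 8 — Reactive power: Q = Im(S) = -0.003555 VAR.
Step 9 — Apparent power: |S| = 0.003555 VA.
Step 10 — Power factor: PF = P/|S| = 0.0004959 (leading).

(a) P = 1.763e-06 W  (b) Q = -0.003555 VAR  (c) S = 0.003555 VA  (d) PF = 0.0004959 (leading)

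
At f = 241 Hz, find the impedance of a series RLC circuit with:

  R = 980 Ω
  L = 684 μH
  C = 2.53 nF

Step 1 — Angular frequency: ω = 2π·f = 2π·241 = 1514 rad/s.
Step 2 — Component impedances:
  R: Z = R = 980 Ω
  L: Z = jωL = j·1514·0.000684 = 0 + j1.036 Ω
  C: Z = 1/(jωC) = -j/(ω·C) = 0 - j2.61e+05 Ω
Step 3 — Series combination: Z_total = R + L + C = 980 - j2.61e+05 Ω = 2.61e+05∠-89.8° Ω.

Z = 980 - j2.61e+05 Ω = 2.61e+05∠-89.8° Ω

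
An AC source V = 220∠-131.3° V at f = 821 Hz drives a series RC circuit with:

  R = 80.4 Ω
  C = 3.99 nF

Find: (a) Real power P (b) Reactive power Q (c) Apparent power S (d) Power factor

Step 1 — Angular frequency: ω = 2π·f = 2π·821 = 5158 rad/s.
Step 2 — Component impedances:
  R: Z = R = 80.4 Ω
  C: Z = 1/(jωC) = -j/(ω·C) = 0 - j4.859e+04 Ω
Step 3 — Series combination: Z_total = R + C = 80.4 - j4.859e+04 Ω = 4.859e+04∠-89.9° Ω.
Step 4 — Source phasor: V = 220∠-131.3° V = -145.2 - j165.3 V.
Step 5 — Current: I = V / Z = 0.003397 - j0.002994 A = 0.004528∠-41.4° A.
Step 6 — Complex power: S = V·I* = 0.001649 - j0.9962 VA.
Step 7 — Real power: P = Re(S) = 0.001649 W.
Step 8 — Reactive power: Q = Im(S) = -0.9962 VAR.
Step 9 — Apparent power: |S| = 0.9962 VA.
Step 10 — Power factor: PF = P/|S| = 0.001655 (leading).

(a) P = 0.001649 W  (b) Q = -0.9962 VAR  (c) S = 0.9962 VA  (d) PF = 0.001655 (leading)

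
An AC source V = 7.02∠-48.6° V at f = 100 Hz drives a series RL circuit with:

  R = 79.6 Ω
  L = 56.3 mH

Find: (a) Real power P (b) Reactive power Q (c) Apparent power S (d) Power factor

Step 1 — Angular frequency: ω = 2π·f = 2π·100 = 628.3 rad/s.
Step 2 — Component impedances:
  R: Z = R = 79.6 Ω
  L: Z = jωL = j·628.3·0.0563 = 0 + j35.37 Ω
Step 3 — Series combination: Z_total = R + L = 79.6 + j35.37 Ω = 87.11∠24.0° Ω.
Step 4 — Source phasor: V = 7.02∠-48.6° V = 4.642 - j5.266 V.
Step 5 — Current: I = V / Z = 0.02415 - j0.07689 A = 0.08059∠-72.6° A.
Step 6 — Complex power: S = V·I* = 0.517 + j0.2298 VA.
Step 7 — Real power: P = Re(S) = 0.517 W.
Step 8 — Reactive power: Q = Im(S) = 0.2298 VAR.
Step 9 — Apparent power: |S| = 0.5658 VA.
Step 10 — Power factor: PF = P/|S| = 0.9138 (lagging).

(a) P = 0.517 W  (b) Q = 0.2298 VAR  (c) S = 0.5658 VA  (d) PF = 0.9138 (lagging)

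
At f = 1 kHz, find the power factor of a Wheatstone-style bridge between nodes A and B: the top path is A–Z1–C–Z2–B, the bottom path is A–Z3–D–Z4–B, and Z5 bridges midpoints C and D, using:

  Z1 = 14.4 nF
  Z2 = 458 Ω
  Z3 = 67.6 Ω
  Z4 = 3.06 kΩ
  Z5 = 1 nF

Step 1 — Angular frequency: ω = 2π·f = 2π·1000 = 6283 rad/s.
Step 2 — Component impedances:
  Z1: Z = 1/(jωC) = -j/(ω·C) = 0 - j1.105e+04 Ω
  Z2: Z = R = 458 Ω
  Z3: Z = R = 67.6 Ω
  Z4: Z = R = 3060 Ω
  Z5: Z = 1/(jωC) = -j/(ω·C) = 0 - j1.592e+05 Ω
Step 3 — Bridge requires nodal analysis (the Z5 bridge couples midpoints C and D, so the two paths cannot be reduced to a simple series/parallel combination). Setting node B to ground and injecting 1 A at node A, the 3-node admittance system at A, C, D solves to V_A = Z_AB = 2836 - j842.9 Ω = 2958∠-16.6° Ω.
Step 4 — Power factor: PF = cos(φ) = Re(Z)/|Z| = 2835.85/2958.46 = 0.9586.
Step 5 — Type: Im(Z) = -842.9 ⇒ leading (phase φ = -16.6°).

PF = 0.9586 (leading, φ = -16.6°)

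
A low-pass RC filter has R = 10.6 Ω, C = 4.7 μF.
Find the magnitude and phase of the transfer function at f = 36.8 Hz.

Step 1 — Angular frequency: ω = 2π·36.8 = 231.2 rad/s.
Step 2 — Transfer function: H(jω) = 1/(1 + jωRC).
Step 3 — Denominator: 1 + jωRC = 1 + j·231.2·10.6·4.7e-06 = 1 + j0.01152.
Step 4 — H = 0.9999 - j0.01152.
Step 5 — Magnitude: |H| = 0.9999 (-0.0 dB); phase: φ = -0.7°.

|H| = 0.9999 (-0.0 dB), φ = -0.7°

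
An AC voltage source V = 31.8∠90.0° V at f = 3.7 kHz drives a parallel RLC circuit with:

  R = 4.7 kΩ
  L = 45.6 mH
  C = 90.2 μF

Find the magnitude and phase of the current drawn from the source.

Step 1 — Angular frequency: ω = 2π·f = 2π·3700 = 2.325e+04 rad/s.
Step 2 — Component impedances:
  R: Z = R = 4700 Ω
  L: Z = jωL = j·2.325e+04·0.0456 = 0 + j1060 Ω
  C: Z = 1/(jωC) = -j/(ω·C) = 0 - j0.4769 Ω
Step 3 — Parallel combination: 1/Z_total = 1/R + 1/L + 1/C; Z_total = 4.843e-05 - j0.4771 Ω = 0.4771∠-90.0° Ω.
Step 4 — Source phasor: V = 31.8∠90.0° V = 0 + j31.8 V.
Step 5 — Ohm's law: I = V / Z_total = (0 + j31.8) / (4.843e-05 - j0.4771) = -66.65 + j0.006766 A.
Step 6 — Convert to polar: |I| = 66.65 A, ∠I = 180.0°.

I = 66.65∠180.0° A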